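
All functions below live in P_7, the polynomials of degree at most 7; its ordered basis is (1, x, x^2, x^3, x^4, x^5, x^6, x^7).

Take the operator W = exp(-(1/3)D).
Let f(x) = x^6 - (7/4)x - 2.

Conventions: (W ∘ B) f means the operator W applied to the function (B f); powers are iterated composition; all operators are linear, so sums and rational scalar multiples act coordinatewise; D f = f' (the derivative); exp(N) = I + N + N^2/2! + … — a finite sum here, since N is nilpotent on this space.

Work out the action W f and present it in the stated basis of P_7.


the result is g(x) = x^6 - 2x^5 + (5/3)x^4 - (20/27)x^3 + (5/27)x^2 - (575/324)x - 4127/2916

order-1 term: -2x^5 + 7/12
order-2 term: (5/3)x^4
order-3 term: -(20/27)x^3
order-4 term: (5/27)x^2
order-5 term: -(2/81)x
order-6 term: 1/729
the series for exp(-(1/3)D) f terminates at order 6
exp(-(1/3)D) f = x^6 - 2x^5 + (5/3)x^4 - (20/27)x^3 + (5/27)x^2 - (575/324)x - 4127/2916


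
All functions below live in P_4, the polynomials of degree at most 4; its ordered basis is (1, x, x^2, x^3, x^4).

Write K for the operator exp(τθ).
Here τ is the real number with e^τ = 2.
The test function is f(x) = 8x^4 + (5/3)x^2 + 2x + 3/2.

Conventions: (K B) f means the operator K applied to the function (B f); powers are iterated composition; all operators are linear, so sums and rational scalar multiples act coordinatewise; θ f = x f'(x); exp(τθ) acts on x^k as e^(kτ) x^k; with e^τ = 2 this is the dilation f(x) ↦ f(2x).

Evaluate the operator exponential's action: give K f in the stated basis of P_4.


g(x) = 128x^4 + (20/3)x^2 + 4x + 3/2

exp(τθ) x^k = e^(kτ) x^k; with e^τ = 2 this sends x^k to 2^k x^k
x ↦ 2 x
x^2 ↦ 4 x^2
x^4 ↦ 16 x^4
applying this coordinatewise to f: exp(τθ) f = 128x^4 + (20/3)x^2 + 4x + 3/2


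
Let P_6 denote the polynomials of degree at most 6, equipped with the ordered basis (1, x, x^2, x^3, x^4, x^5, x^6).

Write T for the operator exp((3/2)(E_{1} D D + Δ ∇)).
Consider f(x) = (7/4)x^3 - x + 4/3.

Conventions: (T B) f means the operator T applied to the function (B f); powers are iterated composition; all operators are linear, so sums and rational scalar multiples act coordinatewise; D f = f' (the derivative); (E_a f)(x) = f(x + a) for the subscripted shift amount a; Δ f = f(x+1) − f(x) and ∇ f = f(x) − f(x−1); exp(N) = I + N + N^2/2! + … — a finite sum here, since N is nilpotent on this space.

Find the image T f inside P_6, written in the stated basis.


the image equals g(x) = (7/4)x^3 + (61/2)x + 205/12

order-1 term: (63/2)x + 63/4
the series for exp((3/2)(E_{1} D D + Δ ∇)) f terminates at order 1
exp((3/2)(E_{1} D D + Δ ∇)) f = (7/4)x^3 + (61/2)x + 205/12


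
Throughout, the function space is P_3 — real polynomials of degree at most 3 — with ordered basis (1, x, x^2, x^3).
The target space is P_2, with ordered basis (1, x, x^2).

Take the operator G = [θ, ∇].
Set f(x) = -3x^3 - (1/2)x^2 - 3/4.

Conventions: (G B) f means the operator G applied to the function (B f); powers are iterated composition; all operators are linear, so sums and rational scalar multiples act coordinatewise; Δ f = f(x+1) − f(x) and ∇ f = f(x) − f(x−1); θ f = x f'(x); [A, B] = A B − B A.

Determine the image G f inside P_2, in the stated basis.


the result is g(x) = 9x^2 - 17x + 8

∇ f = -9x^2 + 8x - 5/2
θ ∇ f = -18x^2 + 8x
θ f = -9x^3 - x^2
∇ θ f = -27x^2 + 25x - 8
[θ, ∇] f = 9x^2 - 17x + 8


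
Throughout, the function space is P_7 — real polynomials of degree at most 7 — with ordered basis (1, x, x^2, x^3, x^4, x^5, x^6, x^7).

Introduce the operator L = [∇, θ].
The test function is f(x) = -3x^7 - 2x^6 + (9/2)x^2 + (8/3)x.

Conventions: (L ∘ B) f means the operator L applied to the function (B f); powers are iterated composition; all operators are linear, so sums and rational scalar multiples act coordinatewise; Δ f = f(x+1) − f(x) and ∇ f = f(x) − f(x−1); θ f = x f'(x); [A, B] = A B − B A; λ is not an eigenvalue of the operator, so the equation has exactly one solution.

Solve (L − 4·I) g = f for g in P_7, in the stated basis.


g(x) = (3/4)x^7 + (29/16)x^6 - (165/32)x^5 - (45/128)x^4 + (3375/128)x^3 - (13551/512)x^2 - (70673/3072)x + 242779/12288

write g with unknown coordinates in the stated basis and equate coefficients in (L − 4·I) g = f
solving from the highest basis element down gives g = (3/4)x^7 + (29/16)x^6 - (165/32)x^5 - (45/128)x^4 + (3375/128)x^3 - (13551/512)x^2 - (70673/3072)x + 242779/12288
check: L g = (21/4)x^6 - (165/8)x^5 - (45/32)x^4 + (3375/32)x^3 - (12975/128)x^2 - (22875/256)x + 242779/3072
so L g − 4·g = -3x^7 - 2x^6 + (9/2)x^2 + (8/3)x = f ✓


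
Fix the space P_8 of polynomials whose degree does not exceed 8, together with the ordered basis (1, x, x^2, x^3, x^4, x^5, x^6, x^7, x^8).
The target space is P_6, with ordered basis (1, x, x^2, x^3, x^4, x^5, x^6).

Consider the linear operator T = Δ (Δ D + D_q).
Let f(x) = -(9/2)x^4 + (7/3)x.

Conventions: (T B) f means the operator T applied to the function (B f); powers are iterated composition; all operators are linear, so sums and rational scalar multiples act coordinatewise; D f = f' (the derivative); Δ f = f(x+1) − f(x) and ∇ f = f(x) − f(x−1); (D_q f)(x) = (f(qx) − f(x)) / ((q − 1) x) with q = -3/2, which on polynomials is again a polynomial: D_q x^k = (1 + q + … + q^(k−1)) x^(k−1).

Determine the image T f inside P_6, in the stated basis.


the image equals g(x) = (351/16)x^2 - (1377/16)x - 1611/16

D f = -18x^3 + 7/3
Δ D f = -54x^2 - 54x - 18
D_q f = (117/16)x^3 + 7/3
(Δ D + D_q) f = (117/16)x^3 - 54x^2 - 54x - 47/3
Δ (Δ D + D_q) f = (351/16)x^2 - (1377/16)x - 1611/16


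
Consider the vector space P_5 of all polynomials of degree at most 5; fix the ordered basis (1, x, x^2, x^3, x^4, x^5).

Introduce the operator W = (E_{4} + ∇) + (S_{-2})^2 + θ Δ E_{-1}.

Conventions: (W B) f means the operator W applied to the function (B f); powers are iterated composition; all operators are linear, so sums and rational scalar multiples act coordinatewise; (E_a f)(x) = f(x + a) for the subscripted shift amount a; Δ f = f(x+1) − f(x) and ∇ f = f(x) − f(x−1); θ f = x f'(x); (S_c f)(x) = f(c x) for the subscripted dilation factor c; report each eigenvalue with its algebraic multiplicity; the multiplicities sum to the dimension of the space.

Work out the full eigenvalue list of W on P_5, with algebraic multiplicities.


λ = 2 (multiplicity 1), λ = 5 (multiplicity 1), λ = 17 (multiplicity 1), λ = 65 (multiplicity 1), λ = 257 (multiplicity 1), λ = 1025 (multiplicity 1)

image of 1: 2
image of x: 5x + 5
image of x^2: 17x^2 + 12x + 15
image of x^3: 65x^3 + 21x^2 + 42x + 65
image of x^4: 257x^4 + 32x^3 + 78x^2 + 264x + 255
image of x^5: 1025x^5 + 45x^4 + 120x^3 + 670x^2 + 1270x + 1025
the matrix is upper triangular; its diagonal is (2, 5, 17, 65, 257, 1025)
for a triangular matrix the eigenvalues are the diagonal entries, with algebraic multiplicity their repetition count


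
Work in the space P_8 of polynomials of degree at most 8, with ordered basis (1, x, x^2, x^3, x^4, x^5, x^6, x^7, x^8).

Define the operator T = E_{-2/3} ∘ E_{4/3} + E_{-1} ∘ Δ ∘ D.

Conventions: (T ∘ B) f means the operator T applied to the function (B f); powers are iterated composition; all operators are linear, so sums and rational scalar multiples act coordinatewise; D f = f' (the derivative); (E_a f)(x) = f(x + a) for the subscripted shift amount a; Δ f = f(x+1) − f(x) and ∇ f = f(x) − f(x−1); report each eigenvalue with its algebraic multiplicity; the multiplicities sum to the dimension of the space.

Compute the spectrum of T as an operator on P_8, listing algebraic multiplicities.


image of 1: 1
image of x: x + 2/3
image of x^2: x^2 + (4/3)x + 22/9
image of x^3: x^3 + 2x^2 + (22/3)x - 73/27
image of x^4: x^4 + (8/3)x^3 + (44/3)x^2 - (292/27)x + 340/81
image of x^5: x^5 + (10/3)x^4 + (220/9)x^3 - (730/27)x^2 + (1700/81)x - 1183/243
image of x^6: x^6 + 4x^5 + (110/3)x^4 - (1460/27)x^3 + (1700/27)x^2 - (2366/81)x + 4438/729
image of x^7: x^7 + (14/3)x^6 + (154/3)x^5 - (2555/27)x^4 + (11900/81)x^3 - (8281/81)x^2 + (31066/729)x - 15181/2187
image of x^8: x^8 + (16/3)x^7 + (616/9)x^6 - (4088/27)x^5 + (23800/81)x^4 - (66248/243)x^3 + (124264/729)x^2 - (121448/2187)x + 52744/6561
the matrix is upper triangular; its diagonal is (1, 1, 1, 1, 1, 1, 1, 1, 1)
for a triangular matrix the eigenvalues are the diagonal entries, with algebraic multiplicity their repetition count

λ = 1 (multiplicity 9)


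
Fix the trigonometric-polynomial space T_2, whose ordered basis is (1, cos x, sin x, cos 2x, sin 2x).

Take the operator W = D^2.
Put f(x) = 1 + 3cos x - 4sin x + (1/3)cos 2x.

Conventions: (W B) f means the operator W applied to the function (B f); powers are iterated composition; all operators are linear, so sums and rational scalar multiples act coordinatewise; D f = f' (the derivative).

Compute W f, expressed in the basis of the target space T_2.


the result is g(x) = -3cos x + 4sin x - (4/3)cos 2x

D f = -4cos x - 3sin x - (2/3)sin 2x
D D f = -3cos x + 4sin x - (4/3)cos 2x


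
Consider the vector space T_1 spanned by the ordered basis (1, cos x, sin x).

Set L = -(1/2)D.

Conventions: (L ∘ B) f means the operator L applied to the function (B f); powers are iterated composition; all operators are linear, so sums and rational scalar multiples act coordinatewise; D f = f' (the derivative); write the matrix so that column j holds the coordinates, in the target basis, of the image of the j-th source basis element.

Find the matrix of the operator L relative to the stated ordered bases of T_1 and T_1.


image of 1: 0
image of cos x: (1/2)sin x
image of sin x: -(1/2)cos x
each image's coordinates form column j of the matrix

the matrix is [[0, 0, 0]; [0, 0, -1/2]; [0, 1/2, 0]] (rows listed top to bottom)


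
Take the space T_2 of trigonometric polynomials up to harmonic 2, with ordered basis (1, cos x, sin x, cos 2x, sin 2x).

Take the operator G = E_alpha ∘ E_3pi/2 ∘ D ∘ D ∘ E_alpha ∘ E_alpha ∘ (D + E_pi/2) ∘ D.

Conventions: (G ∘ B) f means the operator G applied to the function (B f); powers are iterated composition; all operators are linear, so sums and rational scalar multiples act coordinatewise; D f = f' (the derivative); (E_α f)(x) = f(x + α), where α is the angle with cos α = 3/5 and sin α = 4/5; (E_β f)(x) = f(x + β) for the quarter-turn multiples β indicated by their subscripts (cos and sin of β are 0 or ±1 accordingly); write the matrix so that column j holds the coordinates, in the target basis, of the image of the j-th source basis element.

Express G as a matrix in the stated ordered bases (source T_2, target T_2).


image of 1: 0
image of cos x: (88/125)cos x - (234/125)sin x
image of sin x: (234/125)cos x + (88/125)sin x
image of cos 2x: -(270416/15625)cos 2x - (70712/15625)sin 2x
image of sin 2x: (70712/15625)cos 2x - (270416/15625)sin 2x
each image's coordinates form column j of the matrix

the matrix is [[0, 0, 0, 0, 0]; [0, 88/125, 234/125, 0, 0]; [0, -234/125, 88/125, 0, 0]; [0, 0, 0, -270416/15625, 70712/15625]; [0, 0, 0, -70712/15625, -270416/15625]] (rows listed top to bottom)


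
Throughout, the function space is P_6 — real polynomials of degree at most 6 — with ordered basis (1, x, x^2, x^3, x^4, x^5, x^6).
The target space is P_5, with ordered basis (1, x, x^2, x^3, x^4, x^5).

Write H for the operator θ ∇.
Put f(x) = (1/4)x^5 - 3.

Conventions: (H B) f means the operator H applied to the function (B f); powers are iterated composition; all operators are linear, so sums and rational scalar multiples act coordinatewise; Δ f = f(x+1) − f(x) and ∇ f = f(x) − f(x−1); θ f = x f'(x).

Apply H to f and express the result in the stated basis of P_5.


∇ f = (5/4)x^4 - (5/2)x^3 + (5/2)x^2 - (5/4)x + 1/4
θ ∇ f = 5x^4 - (15/2)x^3 + 5x^2 - (5/4)x

g(x) = 5x^4 - (15/2)x^3 + 5x^2 - (5/4)x


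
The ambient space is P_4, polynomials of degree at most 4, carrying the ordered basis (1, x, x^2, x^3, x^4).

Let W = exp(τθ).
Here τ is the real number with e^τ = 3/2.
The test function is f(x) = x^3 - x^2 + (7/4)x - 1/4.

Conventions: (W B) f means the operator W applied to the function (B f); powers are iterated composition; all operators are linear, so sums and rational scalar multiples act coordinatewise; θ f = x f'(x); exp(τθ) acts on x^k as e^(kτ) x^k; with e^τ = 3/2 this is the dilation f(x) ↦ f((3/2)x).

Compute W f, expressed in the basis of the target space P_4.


g(x) = (27/8)x^3 - (9/4)x^2 + (21/8)x - 1/4

exp(τθ) x^k = e^(kτ) x^k; with e^τ = 3/2 this sends x^k to (3/2)^k x^k
x ↦ 3/2 x
x^2 ↦ 9/4 x^2
x^3 ↦ 27/8 x^3
applying this coordinatewise to f: exp(τθ) f = (27/8)x^3 - (9/4)x^2 + (21/8)x - 1/4


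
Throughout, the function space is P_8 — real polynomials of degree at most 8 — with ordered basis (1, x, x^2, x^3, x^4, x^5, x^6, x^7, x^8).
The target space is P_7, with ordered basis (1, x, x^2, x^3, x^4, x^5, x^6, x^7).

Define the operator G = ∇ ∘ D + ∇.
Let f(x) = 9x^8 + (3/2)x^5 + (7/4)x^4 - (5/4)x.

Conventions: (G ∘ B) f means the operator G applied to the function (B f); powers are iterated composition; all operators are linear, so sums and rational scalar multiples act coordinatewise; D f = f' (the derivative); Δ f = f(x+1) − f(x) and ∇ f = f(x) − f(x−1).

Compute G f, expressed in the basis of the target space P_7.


g(x) = 72x^7 + 252x^6 - 1008x^5 + (3795/2)x^4 - 1994x^3 + (2481/2)x^2 - (847/2)x + 61

D f = 72x^7 + (15/2)x^4 + 7x^3 - 5/4
∇ D f = 504x^6 - 1512x^5 + 2520x^4 - 2490x^3 + 1488x^2 - 495x + 143/2
∇ f = 72x^7 - 252x^6 + 504x^5 - (1245/2)x^4 + 496x^3 - (495/2)x^2 + (143/2)x - 21/2
(∇ ∘ D + ∇) f = 72x^7 + 252x^6 - 1008x^5 + (3795/2)x^4 - 1994x^3 + (2481/2)x^2 - (847/2)x + 61


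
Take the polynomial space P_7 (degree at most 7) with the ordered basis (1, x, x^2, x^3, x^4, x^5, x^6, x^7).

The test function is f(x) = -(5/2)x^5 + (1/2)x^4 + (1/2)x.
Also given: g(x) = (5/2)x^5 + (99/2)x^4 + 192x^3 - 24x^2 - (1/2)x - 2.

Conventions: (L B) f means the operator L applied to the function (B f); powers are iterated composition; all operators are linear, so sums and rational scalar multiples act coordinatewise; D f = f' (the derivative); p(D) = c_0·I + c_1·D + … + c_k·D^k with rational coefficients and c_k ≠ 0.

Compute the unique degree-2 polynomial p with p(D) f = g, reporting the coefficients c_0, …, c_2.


D^0 f = -(5/2)x^5 + (1/2)x^4 + (1/2)x
D^1 f = -(25/2)x^4 + 2x^3 + 1/2
D^2 f = -50x^3 + 6x^2
matching coefficients of g against c_0 f + c_1 Df + … from the top degree down determines the c_i
solution: c_0 = -1, c_1 = -4, c_2 = -4

c_0 = -1, c_1 = -4, c_2 = -4


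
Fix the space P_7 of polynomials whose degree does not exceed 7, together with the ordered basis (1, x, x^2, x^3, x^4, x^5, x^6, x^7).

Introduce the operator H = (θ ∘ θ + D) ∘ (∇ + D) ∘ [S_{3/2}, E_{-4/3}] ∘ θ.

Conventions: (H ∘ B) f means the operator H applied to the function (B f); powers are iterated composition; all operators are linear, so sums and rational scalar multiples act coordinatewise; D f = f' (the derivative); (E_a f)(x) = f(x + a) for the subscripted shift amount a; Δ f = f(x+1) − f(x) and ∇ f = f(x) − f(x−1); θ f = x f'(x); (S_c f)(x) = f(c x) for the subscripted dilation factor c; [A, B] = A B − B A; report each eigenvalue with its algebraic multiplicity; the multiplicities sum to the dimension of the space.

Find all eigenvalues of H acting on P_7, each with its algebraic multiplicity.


image of 1: 0
image of x: 0
image of x^2: 0
image of x^3: 54x + 54
image of x^4: 864x^2 - 156x - 588
image of x^5: 6075x^3 - 9000x^2 - (4550/3)x + 23975/6
image of x^6: 29160x^4 - (164025/2)x^3 + (113085/2)x^2 + (83815/4)x - 88805/4
image of x^7: (893025/8)x^5 - (3711015/8)x^4 + (1342845/2)x^3 - (1118425/4)x^2 - (11576789/72)x + 16009427/144
the matrix is upper triangular; its diagonal is (0, 0, 0, 0, 0, 0, 0, 0)
for a triangular matrix the eigenvalues are the diagonal entries, with algebraic multiplicity their repetition count

λ = 0 (multiplicity 8)


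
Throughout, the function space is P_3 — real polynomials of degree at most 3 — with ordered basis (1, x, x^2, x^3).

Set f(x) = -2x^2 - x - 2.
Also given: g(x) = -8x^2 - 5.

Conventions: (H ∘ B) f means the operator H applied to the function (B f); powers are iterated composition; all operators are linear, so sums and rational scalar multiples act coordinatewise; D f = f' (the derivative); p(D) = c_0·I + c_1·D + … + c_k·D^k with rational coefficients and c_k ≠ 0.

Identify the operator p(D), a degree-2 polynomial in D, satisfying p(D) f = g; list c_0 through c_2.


p(D) = 4·I − D − (1/2)·D^2, i.e. c_0 = 4, c_1 = -1, c_2 = -1/2

D^0 f = -2x^2 - x - 2
D^1 f = -4x - 1
D^2 f = -4
matching coefficients of g against c_0 f + c_1 Df + … from the top degree down determines the c_i
solution: c_0 = 4, c_1 = -1, c_2 = -1/2


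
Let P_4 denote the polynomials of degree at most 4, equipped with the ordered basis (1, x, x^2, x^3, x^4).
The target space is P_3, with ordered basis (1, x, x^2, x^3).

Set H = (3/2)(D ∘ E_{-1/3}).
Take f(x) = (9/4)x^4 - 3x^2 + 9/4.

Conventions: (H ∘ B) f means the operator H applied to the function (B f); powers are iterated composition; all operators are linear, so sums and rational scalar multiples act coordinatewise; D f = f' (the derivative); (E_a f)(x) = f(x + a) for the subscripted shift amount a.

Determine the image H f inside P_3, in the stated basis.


the result is g(x) = (27/2)x^3 - (27/2)x^2 - (9/2)x + 5/2

E_{-1/3} f = (9/4)x^4 - 3x^3 - (3/2)x^2 + (5/3)x + 35/18
D E_{-1/3} f = 9x^3 - 9x^2 - 3x + 5/3
((3/2)(D ∘ E_{-1/3})) f = (27/2)x^3 - (27/2)x^2 - (9/2)x + 5/2


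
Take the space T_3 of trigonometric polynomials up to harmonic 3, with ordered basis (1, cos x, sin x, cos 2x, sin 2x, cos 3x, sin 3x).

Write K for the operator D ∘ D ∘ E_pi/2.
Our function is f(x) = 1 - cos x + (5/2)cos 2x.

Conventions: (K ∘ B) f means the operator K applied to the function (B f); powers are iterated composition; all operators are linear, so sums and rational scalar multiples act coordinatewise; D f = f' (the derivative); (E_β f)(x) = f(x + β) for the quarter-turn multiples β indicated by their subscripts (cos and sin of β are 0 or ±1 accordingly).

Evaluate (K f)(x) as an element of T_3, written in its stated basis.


E_pi/2 f = 1 + sin x - (5/2)cos 2x
D E_pi/2 f = cos x + 5sin 2x
D D E_pi/2 f = -sin x + 10cos 2x

g(x) = -sin x + 10cos 2x


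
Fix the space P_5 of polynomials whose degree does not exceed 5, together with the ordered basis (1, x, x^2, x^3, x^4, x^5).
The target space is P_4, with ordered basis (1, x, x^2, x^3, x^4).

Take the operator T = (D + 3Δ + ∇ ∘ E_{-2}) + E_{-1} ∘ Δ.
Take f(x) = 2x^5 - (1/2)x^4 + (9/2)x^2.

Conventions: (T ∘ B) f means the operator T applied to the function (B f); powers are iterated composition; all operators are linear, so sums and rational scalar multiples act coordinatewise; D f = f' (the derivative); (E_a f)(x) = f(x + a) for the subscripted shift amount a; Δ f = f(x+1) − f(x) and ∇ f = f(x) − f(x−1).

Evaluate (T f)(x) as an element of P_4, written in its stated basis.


D f = 10x^4 - 2x^3 + 9x
Δ f = 10x^4 + 18x^3 + 17x^2 + 17x + 6
(3Δ) f = 30x^4 + 54x^3 + 51x^2 + 51x + 18
E_{-2} f = 2x^5 - (41/2)x^4 + 84x^3 - (335/2)x^2 + 158x - 54
∇ E_{-2} f = 10x^4 - 102x^3 + 395x^2 - 679x + 432
(D + 3Δ + ∇ ∘ E_{-2}) f = 50x^4 - 50x^3 + 446x^2 - 619x + 450
Δ f = 10x^4 + 18x^3 + 17x^2 + 17x + 6
E_{-1} Δ f = 10x^4 - 22x^3 + 23x^2 - 3x - 2
((D + 3Δ + ∇ ∘ E_{-2}) + E_{-1} ∘ Δ) f = 60x^4 - 72x^3 + 469x^2 - 622x + 448

the result is g(x) = 60x^4 - 72x^3 + 469x^2 - 622x + 448


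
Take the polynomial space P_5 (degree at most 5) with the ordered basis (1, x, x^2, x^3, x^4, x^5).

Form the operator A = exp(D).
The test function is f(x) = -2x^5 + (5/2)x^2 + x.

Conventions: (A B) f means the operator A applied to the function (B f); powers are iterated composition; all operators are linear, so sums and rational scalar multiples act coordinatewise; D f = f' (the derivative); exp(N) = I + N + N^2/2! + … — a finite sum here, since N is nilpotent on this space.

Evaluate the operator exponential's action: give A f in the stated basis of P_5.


g(x) = -2x^5 - 10x^4 - 20x^3 - (35/2)x^2 - 4x + 3/2

order-1 term: -10x^4 + 5x + 1
order-2 term: -20x^3 + 5/2
order-3 term: -20x^2
order-4 term: -10x
order-5 term: -2
the series for exp(D) f terminates at order 5
exp(D) f = -2x^5 - 10x^4 - 20x^3 - (35/2)x^2 - 4x + 3/2


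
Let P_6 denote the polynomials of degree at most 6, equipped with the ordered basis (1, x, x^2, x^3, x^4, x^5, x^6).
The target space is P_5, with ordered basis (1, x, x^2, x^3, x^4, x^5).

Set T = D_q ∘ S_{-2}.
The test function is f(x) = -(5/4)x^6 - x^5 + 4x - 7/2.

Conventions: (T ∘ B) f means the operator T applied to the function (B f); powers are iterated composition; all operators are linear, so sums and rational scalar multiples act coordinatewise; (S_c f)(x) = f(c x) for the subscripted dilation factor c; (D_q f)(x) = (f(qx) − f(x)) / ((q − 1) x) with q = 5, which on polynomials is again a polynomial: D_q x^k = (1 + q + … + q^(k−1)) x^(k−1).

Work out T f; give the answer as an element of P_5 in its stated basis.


the result is g(x) = -312480x^5 + 24992x^4 - 8

S_{-2} f = -80x^6 + 32x^5 - 8x - 7/2
D_q S_{-2} f = -312480x^5 + 24992x^4 - 8


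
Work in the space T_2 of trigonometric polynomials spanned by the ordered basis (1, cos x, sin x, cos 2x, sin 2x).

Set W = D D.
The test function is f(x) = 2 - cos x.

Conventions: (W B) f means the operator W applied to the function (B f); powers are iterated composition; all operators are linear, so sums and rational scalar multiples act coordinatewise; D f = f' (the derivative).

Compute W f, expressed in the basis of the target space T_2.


D f = sin x
D D f = cos x

the image equals g(x) = cos x


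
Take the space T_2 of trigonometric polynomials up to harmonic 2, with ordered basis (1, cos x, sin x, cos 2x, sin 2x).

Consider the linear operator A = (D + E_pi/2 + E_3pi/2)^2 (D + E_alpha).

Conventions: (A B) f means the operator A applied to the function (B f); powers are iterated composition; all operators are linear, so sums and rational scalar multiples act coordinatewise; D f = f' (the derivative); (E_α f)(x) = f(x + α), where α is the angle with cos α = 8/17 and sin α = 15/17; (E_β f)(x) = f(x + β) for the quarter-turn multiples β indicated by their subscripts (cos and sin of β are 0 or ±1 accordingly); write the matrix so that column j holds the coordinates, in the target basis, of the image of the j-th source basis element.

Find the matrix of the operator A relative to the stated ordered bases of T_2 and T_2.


the matrix is [[4, 0, 0, 0, 0]; [0, -8/17, -32/17, 0, 0]; [0, 32/17, -8/17, 0, 0]; [0, 0, 0, 6544/289, 1288/289]; [0, 0, 0, -1288/289, 6544/289]] (rows listed top to bottom)

image of 1: 4
image of cos x: -(8/17)cos x + (32/17)sin x
image of sin x: -(32/17)cos x - (8/17)sin x
image of cos 2x: (6544/289)cos 2x - (1288/289)sin 2x
image of sin 2x: (1288/289)cos 2x + (6544/289)sin 2x
each image's coordinates form column j of the matrix


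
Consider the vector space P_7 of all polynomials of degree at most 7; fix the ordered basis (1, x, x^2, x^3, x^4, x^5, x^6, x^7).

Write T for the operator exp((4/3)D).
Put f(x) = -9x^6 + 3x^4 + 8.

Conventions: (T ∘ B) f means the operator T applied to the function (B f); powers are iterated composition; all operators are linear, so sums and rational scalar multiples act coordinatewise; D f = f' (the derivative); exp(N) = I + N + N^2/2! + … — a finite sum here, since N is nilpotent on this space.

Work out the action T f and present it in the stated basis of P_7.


order-1 term: -72x^5 + 16x^3
order-2 term: -240x^4 + 32x^2
order-3 term: -(1280/3)x^3 + (256/9)x
order-4 term: -(1280/3)x^2 + 256/27
order-5 term: -(2048/9)x
order-6 term: -4096/81
the series for exp((4/3)D) f terminates at order 6
exp((4/3)D) f = -9x^6 - 72x^5 - 237x^4 - (1232/3)x^3 - (1184/3)x^2 - (1792/9)x - 2680/81

the result is g(x) = -9x^6 - 72x^5 - 237x^4 - (1232/3)x^3 - (1184/3)x^2 - (1792/9)x - 2680/81


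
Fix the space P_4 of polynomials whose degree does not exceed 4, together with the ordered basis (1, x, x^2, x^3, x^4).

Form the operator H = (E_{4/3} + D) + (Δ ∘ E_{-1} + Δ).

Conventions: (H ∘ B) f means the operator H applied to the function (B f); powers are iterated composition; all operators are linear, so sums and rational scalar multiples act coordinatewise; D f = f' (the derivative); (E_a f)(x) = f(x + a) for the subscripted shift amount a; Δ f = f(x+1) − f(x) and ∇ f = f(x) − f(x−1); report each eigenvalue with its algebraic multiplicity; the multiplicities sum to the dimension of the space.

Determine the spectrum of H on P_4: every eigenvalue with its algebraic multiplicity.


λ = 1 (multiplicity 5)

image of 1: 1
image of x: x + 13/3
image of x^2: x^2 + (26/3)x + 16/9
image of x^3: x^3 + 13x^2 + (16/3)x + 118/27
image of x^4: x^4 + (52/3)x^3 + (32/3)x^2 + (472/27)x + 256/81
the matrix is upper triangular; its diagonal is (1, 1, 1, 1, 1)
for a triangular matrix the eigenvalues are the diagonal entries, with algebraic multiplicity their repetition count


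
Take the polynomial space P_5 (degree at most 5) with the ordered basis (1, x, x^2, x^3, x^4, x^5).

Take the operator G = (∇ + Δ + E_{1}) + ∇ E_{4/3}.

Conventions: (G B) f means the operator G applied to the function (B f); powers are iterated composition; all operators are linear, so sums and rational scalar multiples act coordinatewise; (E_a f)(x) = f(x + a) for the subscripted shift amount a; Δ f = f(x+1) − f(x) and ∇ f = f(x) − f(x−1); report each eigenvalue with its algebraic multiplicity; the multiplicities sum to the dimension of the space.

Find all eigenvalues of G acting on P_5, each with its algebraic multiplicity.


image of 1: 1
image of x: x + 4
image of x^2: x^2 + 8x + 8/3
image of x^3: x^3 + 12x^2 + 8x + 16/3
image of x^4: x^4 + 16x^3 + 16x^2 + (64/3)x + 112/27
image of x^5: x^5 + 20x^4 + (80/3)x^3 + (160/3)x^2 + (560/27)x + 584/81
the matrix is upper triangular; its diagonal is (1, 1, 1, 1, 1, 1)
for a triangular matrix the eigenvalues are the diagonal entries, with algebraic multiplicity their repetition count

λ = 1 (multiplicity 6)


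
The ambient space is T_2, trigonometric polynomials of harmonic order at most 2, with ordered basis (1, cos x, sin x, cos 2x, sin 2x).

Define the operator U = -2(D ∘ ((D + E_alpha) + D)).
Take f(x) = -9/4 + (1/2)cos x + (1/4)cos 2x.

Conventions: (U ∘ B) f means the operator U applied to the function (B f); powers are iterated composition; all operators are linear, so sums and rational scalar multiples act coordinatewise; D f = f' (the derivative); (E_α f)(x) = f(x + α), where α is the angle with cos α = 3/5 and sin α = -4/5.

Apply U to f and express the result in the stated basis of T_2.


D f = -(1/2)sin x - (1/2)sin 2x
E_alpha f = -9/4 + (3/10)cos x + (2/5)sin x - (7/100)cos 2x + (6/25)sin 2x
(D + E_alpha) f = -9/4 + (3/10)cos x - (1/10)sin x - (7/100)cos 2x - (13/50)sin 2x
D f = -(1/2)sin x - (1/2)sin 2x
((D + E_alpha) + D) f = -9/4 + (3/10)cos x - (3/5)sin x - (7/100)cos 2x - (19/25)sin 2x
D ((D + E_alpha) + D) f = -(3/5)cos x - (3/10)sin x - (38/25)cos 2x + (7/50)sin 2x
(-2(D ∘ ((D + E_alpha) + D))) f = (6/5)cos x + (3/5)sin x + (76/25)cos 2x - (7/25)sin 2x

the result is g(x) = (6/5)cos x + (3/5)sin x + (76/25)cos 2x - (7/25)sin 2x


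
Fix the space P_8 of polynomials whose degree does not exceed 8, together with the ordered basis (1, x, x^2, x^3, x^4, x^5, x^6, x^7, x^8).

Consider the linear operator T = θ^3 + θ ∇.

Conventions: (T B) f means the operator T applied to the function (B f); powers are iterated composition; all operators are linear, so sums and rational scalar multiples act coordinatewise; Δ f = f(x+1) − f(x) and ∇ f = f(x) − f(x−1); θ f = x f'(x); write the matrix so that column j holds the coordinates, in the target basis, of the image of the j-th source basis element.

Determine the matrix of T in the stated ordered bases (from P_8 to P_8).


image of 1: 0
image of x: x
image of x^2: 8x^2 + 2x
image of x^3: 27x^3 + 6x^2 - 3x
image of x^4: 64x^4 + 12x^3 - 12x^2 + 4x
image of x^5: 125x^5 + 20x^4 - 30x^3 + 20x^2 - 5x
image of x^6: 216x^6 + 30x^5 - 60x^4 + 60x^3 - 30x^2 + 6x
image of x^7: 343x^7 + 42x^6 - 105x^5 + 140x^4 - 105x^3 + 42x^2 - 7x
image of x^8: 512x^8 + 56x^7 - 168x^6 + 280x^5 - 280x^4 + 168x^3 - 56x^2 + 8x
each image's coordinates form column j of the matrix

the matrix is [[0, 0, 0, 0, 0, 0, 0, 0, 0]; [0, 1, 2, -3, 4, -5, 6, -7, 8]; [0, 0, 8, 6, -12, 20, -30, 42, -56]; [0, 0, 0, 27, 12, -30, 60, -105, 168]; [0, 0, 0, 0, 64, 20, -60, 140, -280]; [0, 0, 0, 0, 0, 125, 30, -105, 280]; [0, 0, 0, 0, 0, 0, 216, 42, -168]; [0, 0, 0, 0, 0, 0, 0, 343, 56]; [0, 0, 0, 0, 0, 0, 0, 0, 512]] (rows listed top to bottom)


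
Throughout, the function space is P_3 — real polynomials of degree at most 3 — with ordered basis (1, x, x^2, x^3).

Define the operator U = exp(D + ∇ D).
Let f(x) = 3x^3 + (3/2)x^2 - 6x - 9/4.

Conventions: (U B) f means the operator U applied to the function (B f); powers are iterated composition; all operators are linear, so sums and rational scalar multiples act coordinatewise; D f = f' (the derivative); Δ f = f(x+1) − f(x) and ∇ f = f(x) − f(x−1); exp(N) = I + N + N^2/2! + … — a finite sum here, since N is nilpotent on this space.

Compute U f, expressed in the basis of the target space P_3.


g(x) = 3x^3 + (21/2)x^2 + 24x + 33/4

order-1 term: 9x^2 + 21x - 12
order-2 term: 9x + 39/2
order-3 term: 3
the series for exp(D + ∇ D) f terminates at order 3
exp(D + ∇ D) f = 3x^3 + (21/2)x^2 + 24x + 33/4


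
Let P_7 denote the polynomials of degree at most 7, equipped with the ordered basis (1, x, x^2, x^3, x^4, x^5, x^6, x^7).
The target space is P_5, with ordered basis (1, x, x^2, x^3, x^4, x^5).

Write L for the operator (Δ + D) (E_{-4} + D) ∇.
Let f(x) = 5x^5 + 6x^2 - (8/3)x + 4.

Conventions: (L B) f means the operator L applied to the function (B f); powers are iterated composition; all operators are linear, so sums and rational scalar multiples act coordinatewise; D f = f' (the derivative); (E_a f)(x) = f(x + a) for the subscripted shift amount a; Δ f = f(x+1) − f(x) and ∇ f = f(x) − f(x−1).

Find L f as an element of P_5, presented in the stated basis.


g(x) = 200x^3 - 1950x^2 + 10650x - 15651

∇ f = 25x^4 - 50x^3 + 50x^2 - 13x - 11/3
E_{-4} ∇ f = 25x^4 - 450x^3 + 3050x^2 - 9213x + 31345/3
D ∇ f = 100x^3 - 150x^2 + 100x - 13
(E_{-4} + D) ∇ f = 25x^4 - 350x^3 + 2900x^2 - 9113x + 31306/3
Δ (E_{-4} + D) ∇ f = 100x^3 - 900x^2 + 4850x - 6538
D (E_{-4} + D) ∇ f = 100x^3 - 1050x^2 + 5800x - 9113
(Δ + D) (E_{-4} + D) ∇ f = 200x^3 - 1950x^2 + 10650x - 15651


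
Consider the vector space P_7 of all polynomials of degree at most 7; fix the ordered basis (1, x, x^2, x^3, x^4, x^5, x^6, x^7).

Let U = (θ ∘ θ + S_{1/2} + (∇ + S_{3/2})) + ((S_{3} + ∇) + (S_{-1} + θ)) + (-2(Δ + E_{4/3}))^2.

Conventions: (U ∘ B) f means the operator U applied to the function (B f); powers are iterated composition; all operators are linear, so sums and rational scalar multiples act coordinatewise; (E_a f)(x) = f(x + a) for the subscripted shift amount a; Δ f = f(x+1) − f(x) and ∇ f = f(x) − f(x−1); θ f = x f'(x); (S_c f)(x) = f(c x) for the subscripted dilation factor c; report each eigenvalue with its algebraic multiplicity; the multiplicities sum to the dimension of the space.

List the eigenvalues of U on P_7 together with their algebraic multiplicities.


image of 1: 8
image of x: 10x + 62/3
image of x^2: (45/2)x^2 + (124/3)x + 574/9
image of x^3: (91/2)x^3 + 62x^2 + (574/3)x + 4982/27
image of x^4: (889/8)x^4 + (248/3)x^3 + (1148/3)x^2 + (19928/27)x + 37918/81
image of x^5: (2269/8)x^5 + (310/3)x^4 + (5740/9)x^3 + (49820/27)x^2 + (189590/81)x + 286982/243
image of x^6: (25197/32)x^6 + 124x^5 + (2870/3)x^4 + (99640/27)x^3 + (189590/27)x^2 + (573964/81)x + 2136334/729
image of x^7: (72419/32)x^7 + (434/3)x^6 + (4018/3)x^5 + (174370/27)x^4 + (1327130/81)x^3 + (2008874/81)x^2 + (14954338/729)x + 15952502/2187
the matrix is upper triangular; its diagonal is (8, 10, 45/2, 91/2, 889/8, 2269/8, 25197/32, 72419/32)
for a triangular matrix the eigenvalues are the diagonal entries, with algebraic multiplicity their repetition count

λ = 8 (multiplicity 1), λ = 10 (multiplicity 1), λ = 45/2 (multiplicity 1), λ = 91/2 (multiplicity 1), λ = 889/8 (multiplicity 1), λ = 2269/8 (multiplicity 1), λ = 25197/32 (multiplicity 1), λ = 72419/32 (multiplicity 1)


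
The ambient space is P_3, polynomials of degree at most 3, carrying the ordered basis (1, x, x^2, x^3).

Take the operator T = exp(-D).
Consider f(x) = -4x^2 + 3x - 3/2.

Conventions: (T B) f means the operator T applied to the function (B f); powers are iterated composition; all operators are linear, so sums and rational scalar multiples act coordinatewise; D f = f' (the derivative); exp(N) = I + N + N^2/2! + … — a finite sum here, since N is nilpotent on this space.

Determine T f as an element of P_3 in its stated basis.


the result is g(x) = -4x^2 + 11x - 17/2

order-1 term: 8x - 3
order-2 term: -4
the series for exp(-D) f terminates at order 2
exp(-D) f = -4x^2 + 11x - 17/2


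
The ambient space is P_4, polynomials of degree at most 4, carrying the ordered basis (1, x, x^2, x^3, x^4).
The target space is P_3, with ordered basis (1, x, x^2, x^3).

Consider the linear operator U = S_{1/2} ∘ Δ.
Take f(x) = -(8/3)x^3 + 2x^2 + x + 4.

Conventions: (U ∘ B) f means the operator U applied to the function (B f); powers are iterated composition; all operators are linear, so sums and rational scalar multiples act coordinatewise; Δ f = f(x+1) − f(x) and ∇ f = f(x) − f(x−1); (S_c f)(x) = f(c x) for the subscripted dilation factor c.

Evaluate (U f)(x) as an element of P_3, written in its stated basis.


Δ f = -8x^2 - 4x + 1/3
S_{1/2} Δ f = -2x^2 - 2x + 1/3

the result is g(x) = -2x^2 - 2x + 1/3


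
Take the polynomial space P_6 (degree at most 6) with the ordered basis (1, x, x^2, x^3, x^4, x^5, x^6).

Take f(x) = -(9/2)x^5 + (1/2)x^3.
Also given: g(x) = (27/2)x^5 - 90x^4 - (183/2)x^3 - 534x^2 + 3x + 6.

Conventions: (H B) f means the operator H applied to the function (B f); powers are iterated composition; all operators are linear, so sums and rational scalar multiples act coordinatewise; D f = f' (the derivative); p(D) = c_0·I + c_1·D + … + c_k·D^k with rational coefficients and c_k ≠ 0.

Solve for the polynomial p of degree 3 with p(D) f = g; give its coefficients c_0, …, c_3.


c_0 = -3, c_1 = 4, c_2 = 1, c_3 = 2

D^0 f = -(9/2)x^5 + (1/2)x^3
D^1 f = -(45/2)x^4 + (3/2)x^2
D^2 f = -90x^3 + 3x
D^3 f = -270x^2 + 3
matching coefficients of g against c_0 f + c_1 Df + … from the top degree down determines the c_i
solution: c_0 = -3, c_1 = 4, c_2 = 1, c_3 = 2


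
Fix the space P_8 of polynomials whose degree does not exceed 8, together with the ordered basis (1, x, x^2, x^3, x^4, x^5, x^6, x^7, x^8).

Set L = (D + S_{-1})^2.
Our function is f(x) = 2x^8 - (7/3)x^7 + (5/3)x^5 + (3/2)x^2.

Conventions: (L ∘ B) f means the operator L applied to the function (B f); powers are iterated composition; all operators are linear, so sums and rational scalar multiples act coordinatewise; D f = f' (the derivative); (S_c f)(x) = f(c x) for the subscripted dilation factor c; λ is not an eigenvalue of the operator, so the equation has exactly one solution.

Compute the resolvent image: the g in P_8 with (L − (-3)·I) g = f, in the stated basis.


the image equals g(x) = (1/2)x^8 - (7/12)x^7 - 7x^6 + (157/24)x^5 + (105/2)x^4 - (785/24)x^3 - (1257/8)x^2 + (785/16)x + 1257/16

write g with unknown coordinates in the stated basis and equate coefficients in (L − (-3)·I) g = f
solving from the highest basis element down gives g = (1/2)x^8 - (7/12)x^7 - 7x^6 + (157/24)x^5 + (105/2)x^4 - (785/24)x^3 - (1257/8)x^2 + (785/16)x + 1257/16
check: L g = (1/2)x^8 - (7/12)x^7 + 21x^6 - (431/24)x^5 - (315/2)x^4 + (785/8)x^3 + (3783/8)x^2 - (2355/16)x - 3771/16
so L g − (-3)·g = 2x^8 - (7/3)x^7 + (5/3)x^5 + (3/2)x^2 = f ✓


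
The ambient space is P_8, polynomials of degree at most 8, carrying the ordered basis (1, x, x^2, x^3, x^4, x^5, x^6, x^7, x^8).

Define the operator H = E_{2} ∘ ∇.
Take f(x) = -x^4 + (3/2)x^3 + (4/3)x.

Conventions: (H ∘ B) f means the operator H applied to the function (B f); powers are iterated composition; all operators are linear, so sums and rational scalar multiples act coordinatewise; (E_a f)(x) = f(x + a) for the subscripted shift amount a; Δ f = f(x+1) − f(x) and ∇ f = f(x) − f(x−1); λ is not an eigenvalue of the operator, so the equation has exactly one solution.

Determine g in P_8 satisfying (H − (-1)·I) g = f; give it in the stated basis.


g(x) = -x^4 + (11/2)x^3 + (3/2)x^2 - (139/6)x - 29/6

write g with unknown coordinates in the stated basis and equate coefficients in (H − (-1)·I) g = f
solving from the highest basis element down gives g = -x^4 + (11/2)x^3 + (3/2)x^2 - (139/6)x - 29/6
check: H g = -4x^3 - (3/2)x^2 + (49/2)x + 29/6
so H g − (-1)·g = -x^4 + (3/2)x^3 + (4/3)x = f ✓


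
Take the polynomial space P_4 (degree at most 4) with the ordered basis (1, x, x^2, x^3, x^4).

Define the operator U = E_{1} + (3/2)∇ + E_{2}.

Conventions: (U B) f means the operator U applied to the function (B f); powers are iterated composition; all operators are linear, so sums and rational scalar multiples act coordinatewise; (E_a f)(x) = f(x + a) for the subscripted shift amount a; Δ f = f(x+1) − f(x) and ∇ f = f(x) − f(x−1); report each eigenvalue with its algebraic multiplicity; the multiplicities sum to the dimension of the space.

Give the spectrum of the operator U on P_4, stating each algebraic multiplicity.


λ = 2 (multiplicity 5)

image of 1: 2
image of x: 2x + 9/2
image of x^2: 2x^2 + 9x + 7/2
image of x^3: 2x^3 + (27/2)x^2 + (21/2)x + 21/2
image of x^4: 2x^4 + 18x^3 + 21x^2 + 42x + 31/2
the matrix is upper triangular; its diagonal is (2, 2, 2, 2, 2)
for a triangular matrix the eigenvalues are the diagonal entries, with algebraic multiplicity their repetition count


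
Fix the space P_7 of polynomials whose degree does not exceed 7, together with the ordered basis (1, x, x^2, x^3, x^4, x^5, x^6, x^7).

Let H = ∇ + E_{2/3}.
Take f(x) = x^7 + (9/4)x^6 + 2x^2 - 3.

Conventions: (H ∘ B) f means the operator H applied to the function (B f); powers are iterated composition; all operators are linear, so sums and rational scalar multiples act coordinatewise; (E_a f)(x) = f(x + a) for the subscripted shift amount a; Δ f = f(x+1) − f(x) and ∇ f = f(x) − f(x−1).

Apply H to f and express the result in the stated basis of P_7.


∇ f = 7x^6 - (15/2)x^5 + (5/4)x^4 + 10x^3 - (51/4)x^2 + (21/2)x - 13/4
E_{2/3} f = x^7 + (83/12)x^6 + (55/3)x^5 + (685/27)x^4 + (1640/81)x^3 + (926/81)x^2 + (3688/729)x - 4057/2187
(∇ + E_{2/3}) f = x^7 + (167/12)x^6 + (65/6)x^5 + (2875/108)x^4 + (2450/81)x^3 - (427/324)x^2 + (22685/1458)x - 44659/8748

the image equals g(x) = x^7 + (167/12)x^6 + (65/6)x^5 + (2875/108)x^4 + (2450/81)x^3 - (427/324)x^2 + (22685/1458)x - 44659/8748


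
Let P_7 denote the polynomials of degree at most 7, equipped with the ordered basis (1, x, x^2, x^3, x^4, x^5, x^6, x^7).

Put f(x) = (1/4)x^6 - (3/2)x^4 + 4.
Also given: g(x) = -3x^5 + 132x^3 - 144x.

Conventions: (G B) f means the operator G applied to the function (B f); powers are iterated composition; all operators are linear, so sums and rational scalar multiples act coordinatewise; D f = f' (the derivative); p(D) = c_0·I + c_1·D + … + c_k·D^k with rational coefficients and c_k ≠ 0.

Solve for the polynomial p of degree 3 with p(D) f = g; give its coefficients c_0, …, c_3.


D^0 f = (1/4)x^6 - (3/2)x^4 + 4
D^1 f = (3/2)x^5 - 6x^3
D^2 f = (15/2)x^4 - 18x^2
D^3 f = 30x^3 - 36x
matching coefficients of g against c_0 f + c_1 Df + … from the top degree down determines the c_i
solution: c_0 = 0, c_1 = -2, c_2 = 0, c_3 = 4

p(D) = -2·D + 4·D^3, i.e. c_0 = 0, c_1 = -2, c_2 = 0, c_3 = 4
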